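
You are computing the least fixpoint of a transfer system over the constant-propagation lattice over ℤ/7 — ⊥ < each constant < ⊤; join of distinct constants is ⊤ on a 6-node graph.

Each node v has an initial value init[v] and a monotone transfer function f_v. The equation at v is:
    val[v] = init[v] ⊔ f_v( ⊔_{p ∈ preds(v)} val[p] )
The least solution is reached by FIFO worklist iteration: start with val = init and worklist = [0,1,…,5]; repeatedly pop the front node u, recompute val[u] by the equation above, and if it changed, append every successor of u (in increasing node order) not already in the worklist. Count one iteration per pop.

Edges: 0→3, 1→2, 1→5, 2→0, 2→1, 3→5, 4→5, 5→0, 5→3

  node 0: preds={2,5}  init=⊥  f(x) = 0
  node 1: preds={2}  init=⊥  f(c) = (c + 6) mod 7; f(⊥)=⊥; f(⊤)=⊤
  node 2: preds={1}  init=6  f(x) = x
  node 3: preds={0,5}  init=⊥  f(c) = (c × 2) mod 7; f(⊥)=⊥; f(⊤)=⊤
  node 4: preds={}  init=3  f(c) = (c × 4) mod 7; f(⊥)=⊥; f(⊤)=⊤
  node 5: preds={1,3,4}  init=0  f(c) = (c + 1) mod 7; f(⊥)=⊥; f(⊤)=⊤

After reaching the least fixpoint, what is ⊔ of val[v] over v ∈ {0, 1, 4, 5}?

Iteration log — 11 steps:
  step 1. node 0  ⊔preds=⊤  new=0  old=⊥  +wl: 
  step 2. node 1  ⊔preds=6  new=5  old=⊥  +wl: 
  step 3. node 2  ⊔preds=5  new=⊤  old=6  +wl: 0,1
  step 4. node 3  ⊔preds=0  new=0  old=⊥  +wl: 
  step 5. node 4  ⊔preds=⊥  new=3  stable
  step 6. node 5  ⊔preds=⊤  new=⊤  old=0  +wl: 3
  step 7. node 0  ⊔preds=⊤  new=0  stable
  step 8. node 1  ⊔preds=⊤  new=⊤  old=5  +wl: 2,5
  step 9. node 3  ⊔preds=⊤  new=⊤  old=0  +wl: 
  step 10. node 2  ⊔preds=⊤  new=⊤  stable
  step 11. node 5  ⊔preds=⊤  new=⊤  stable

Least fixpoint reached:
  node 0: 0
  node 1: ⊤
  node 2: ⊤
  node 3: ⊤
  node 4: 3
  node 5: ⊤

⊤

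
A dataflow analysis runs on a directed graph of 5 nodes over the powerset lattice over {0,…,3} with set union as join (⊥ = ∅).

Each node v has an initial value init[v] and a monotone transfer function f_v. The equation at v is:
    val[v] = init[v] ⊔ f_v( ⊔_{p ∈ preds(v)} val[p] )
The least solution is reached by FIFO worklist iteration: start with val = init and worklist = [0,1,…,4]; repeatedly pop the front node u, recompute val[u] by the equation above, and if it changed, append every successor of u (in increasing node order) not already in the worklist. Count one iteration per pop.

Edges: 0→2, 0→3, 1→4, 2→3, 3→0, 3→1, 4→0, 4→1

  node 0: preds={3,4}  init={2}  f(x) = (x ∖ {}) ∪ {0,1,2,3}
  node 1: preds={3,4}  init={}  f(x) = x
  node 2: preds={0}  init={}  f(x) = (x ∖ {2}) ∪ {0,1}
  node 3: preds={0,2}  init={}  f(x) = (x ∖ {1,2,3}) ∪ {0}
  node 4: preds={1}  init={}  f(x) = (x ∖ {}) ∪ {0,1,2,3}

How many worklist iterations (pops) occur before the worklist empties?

Iteration log — 8 steps:
  step 1. node 0  ⊔preds={}  new={0,1,2,3}  old={2}  +wl: 
  step 2. node 1  ⊔preds={}  new={}  stable
  step 3. node 2  ⊔preds={0,1,2,3}  new={0,1,3}  old={}  +wl: 
  step 4. node 3  ⊔preds={0,1,2,3}  new={0}  old={}  +wl: 0,1
  step 5. node 4  ⊔preds={}  new={0,1,2,3}  old={}  +wl: 
  step 6. node 0  ⊔preds={0,1,2,3}  new={0,1,2,3}  stable
  step 7. node 1  ⊔preds={0,1,2,3}  new={0,1,2,3}  old={}  +wl: 4
  step 8. node 4  ⊔preds={0,1,2,3}  new={0,1,2,3}  stable

Least fixpoint reached:
  node 0: {0,1,2,3}
  node 1: {0,1,2,3}
  node 2: {0,1,3}
  node 3: {0}
  node 4: {0,1,2,3}

8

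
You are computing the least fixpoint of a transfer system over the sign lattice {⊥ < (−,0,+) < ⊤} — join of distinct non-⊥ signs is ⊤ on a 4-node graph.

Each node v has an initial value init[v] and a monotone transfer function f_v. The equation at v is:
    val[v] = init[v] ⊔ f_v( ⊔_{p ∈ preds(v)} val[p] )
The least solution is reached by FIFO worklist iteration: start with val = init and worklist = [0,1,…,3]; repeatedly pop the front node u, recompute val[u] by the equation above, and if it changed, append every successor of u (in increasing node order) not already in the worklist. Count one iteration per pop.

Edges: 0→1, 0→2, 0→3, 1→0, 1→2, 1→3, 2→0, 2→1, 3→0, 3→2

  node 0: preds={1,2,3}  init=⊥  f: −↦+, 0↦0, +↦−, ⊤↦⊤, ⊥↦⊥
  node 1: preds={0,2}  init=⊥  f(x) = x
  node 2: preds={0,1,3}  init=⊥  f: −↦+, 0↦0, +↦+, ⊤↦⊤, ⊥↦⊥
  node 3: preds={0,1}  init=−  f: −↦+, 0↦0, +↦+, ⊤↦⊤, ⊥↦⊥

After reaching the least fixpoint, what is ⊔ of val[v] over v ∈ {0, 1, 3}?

⊤

Worklist (9 pops):
  #1 pop 0: in=− → + (was ⊥); enqueue []
  #2 pop 1: in=+ → + (was ⊥); enqueue [0]
  #3 pop 2: in=⊤ → ⊤ (was ⊥); enqueue [1]
  #4 pop 3: in=+ → ⊤ (was −); enqueue [2]
  #5 pop 0: in=⊤ → ⊤ (was +); enqueue [3]
  #6 pop 1: in=⊤ → ⊤ (was +); enqueue [0]
  #7 pop 2: in=⊤ → ⊤ (no change)
  #8 pop 3: in=⊤ → ⊤ (no change)
  #9 pop 0: in=⊤ → ⊤ (no change)

Fixpoint:
  val[0] = ⊤
  val[1] = ⊤
  val[2] = ⊤
  val[3] = ⊤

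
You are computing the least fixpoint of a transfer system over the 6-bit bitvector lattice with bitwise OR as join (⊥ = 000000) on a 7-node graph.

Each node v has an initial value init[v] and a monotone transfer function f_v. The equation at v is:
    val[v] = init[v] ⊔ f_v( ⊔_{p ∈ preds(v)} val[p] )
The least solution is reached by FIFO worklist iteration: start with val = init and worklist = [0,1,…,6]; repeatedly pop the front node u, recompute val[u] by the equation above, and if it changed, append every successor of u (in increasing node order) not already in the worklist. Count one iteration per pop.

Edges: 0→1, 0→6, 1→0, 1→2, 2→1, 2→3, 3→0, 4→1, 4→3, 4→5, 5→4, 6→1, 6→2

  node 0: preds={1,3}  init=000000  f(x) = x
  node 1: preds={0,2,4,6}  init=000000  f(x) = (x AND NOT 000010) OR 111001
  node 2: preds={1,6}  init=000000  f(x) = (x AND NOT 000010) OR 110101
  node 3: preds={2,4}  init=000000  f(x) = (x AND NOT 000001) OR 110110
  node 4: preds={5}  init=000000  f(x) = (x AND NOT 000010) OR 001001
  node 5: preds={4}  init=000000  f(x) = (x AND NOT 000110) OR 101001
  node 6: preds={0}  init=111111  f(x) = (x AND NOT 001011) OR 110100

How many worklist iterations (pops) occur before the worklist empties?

Trace (15 dequeues):
  [1] u=0 | in 000000 | out 000000 | ==
  [2] u=1 | in 111111 | out 111101 | prev 000000 | push {0}
  [3] u=2 | in 111111 | out 111101 | prev 000000 | push {1}
  [4] u=3 | in 111101 | out 111110 | prev 000000 | push {}
  [5] u=4 | in 000000 | out 001001 | prev 000000 | push {3}
  [6] u=5 | in 001001 | out 101001 | prev 000000 | push {4}
  [7] u=6 | in 000000 | out 111111 | ==
  [8] u=0 | in 111111 | out 111111 | prev 000000 | push {6}
  [9] u=1 | in 111111 | out 111101 | ==
  [10] u=3 | in 111101 | out 111110 | ==
  [11] u=4 | in 101001 | out 101001 | prev 001001 | push {1,3,5}
  [12] u=6 | in 111111 | out 111111 | ==
  [13] u=1 | in 111111 | out 111101 | ==
  [14] u=3 | in 111101 | out 111110 | ==
  [15] u=5 | in 101001 | out 101001 | ==

Converged values:
  [0] 111111
  [1] 111101
  [2] 111101
  [3] 111110
  [4] 101001
  [5] 101001
  [6] 111111

15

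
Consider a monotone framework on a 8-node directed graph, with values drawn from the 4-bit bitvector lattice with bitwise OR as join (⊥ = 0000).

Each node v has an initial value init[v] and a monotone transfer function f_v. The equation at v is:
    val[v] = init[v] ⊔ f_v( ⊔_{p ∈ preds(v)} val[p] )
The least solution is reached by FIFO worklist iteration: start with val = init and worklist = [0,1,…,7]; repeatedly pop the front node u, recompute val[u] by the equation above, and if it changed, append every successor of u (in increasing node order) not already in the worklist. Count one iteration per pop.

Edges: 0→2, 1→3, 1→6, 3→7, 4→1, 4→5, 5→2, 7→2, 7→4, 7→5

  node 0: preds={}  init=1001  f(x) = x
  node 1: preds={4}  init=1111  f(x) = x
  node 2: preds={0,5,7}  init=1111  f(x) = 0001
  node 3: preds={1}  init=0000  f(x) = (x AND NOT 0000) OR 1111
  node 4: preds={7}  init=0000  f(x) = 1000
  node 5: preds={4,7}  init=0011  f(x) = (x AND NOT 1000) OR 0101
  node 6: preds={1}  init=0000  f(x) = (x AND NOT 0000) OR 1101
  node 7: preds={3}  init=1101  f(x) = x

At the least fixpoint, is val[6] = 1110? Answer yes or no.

no

Worklist (12 pops):
  #1 pop 0: in=0000 → 1001 (no change)
  #2 pop 1: in=0000 → 1111 (no change)
  #3 pop 2: in=1111 → 1111 (no change)
  #4 pop 3: in=1111 → 1111 (was 0000); enqueue []
  #5 pop 4: in=1101 → 1000 (was 0000); enqueue [1]
  #6 pop 5: in=1101 → 0111 (was 0011); enqueue [2]
  #7 pop 6: in=1111 → 1111 (was 0000); enqueue []
  #8 pop 7: in=1111 → 1111 (was 1101); enqueue [4,5]
  #9 pop 1: in=1000 → 1111 (no change)
  #10 pop 2: in=1111 → 1111 (no change)
  #11 pop 4: in=1111 → 1000 (no change)
  #12 pop 5: in=1111 → 0111 (no change)

Fixpoint:
  val[0] = 1001
  val[1] = 1111
  val[2] = 1111
  val[3] = 1111
  val[4] = 1000
  val[5] = 0111
  val[6] = 1111
  val[7] = 1111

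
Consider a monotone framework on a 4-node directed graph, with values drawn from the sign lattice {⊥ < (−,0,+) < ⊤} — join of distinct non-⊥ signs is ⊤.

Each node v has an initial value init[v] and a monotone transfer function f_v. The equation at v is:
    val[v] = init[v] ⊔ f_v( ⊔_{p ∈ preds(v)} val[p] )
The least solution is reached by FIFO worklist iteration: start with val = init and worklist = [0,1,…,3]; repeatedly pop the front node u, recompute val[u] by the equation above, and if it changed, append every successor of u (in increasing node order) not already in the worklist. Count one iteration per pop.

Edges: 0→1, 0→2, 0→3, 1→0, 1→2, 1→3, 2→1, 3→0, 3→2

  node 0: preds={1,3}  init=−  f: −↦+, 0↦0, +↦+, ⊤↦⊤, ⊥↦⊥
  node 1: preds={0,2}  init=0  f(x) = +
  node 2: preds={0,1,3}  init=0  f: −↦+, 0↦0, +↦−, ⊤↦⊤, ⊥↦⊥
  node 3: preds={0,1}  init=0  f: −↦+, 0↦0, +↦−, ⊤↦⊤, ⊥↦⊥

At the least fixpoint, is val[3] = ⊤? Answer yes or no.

yes

Iteration log — 7 steps:
  step 1. node 0  ⊔preds=0  new=⊤  old=−  +wl: 
  step 2. node 1  ⊔preds=⊤  new=⊤  old=0  +wl: 0
  step 3. node 2  ⊔preds=⊤  new=⊤  old=0  +wl: 1
  step 4. node 3  ⊔preds=⊤  new=⊤  old=0  +wl: 2
  step 5. node 0  ⊔preds=⊤  new=⊤  stable
  step 6. node 1  ⊔preds=⊤  new=⊤  stable
  step 7. node 2  ⊔preds=⊤  new=⊤  stable

Least fixpoint reached:
  node 0: ⊤
  node 1: ⊤
  node 2: ⊤
  node 3: ⊤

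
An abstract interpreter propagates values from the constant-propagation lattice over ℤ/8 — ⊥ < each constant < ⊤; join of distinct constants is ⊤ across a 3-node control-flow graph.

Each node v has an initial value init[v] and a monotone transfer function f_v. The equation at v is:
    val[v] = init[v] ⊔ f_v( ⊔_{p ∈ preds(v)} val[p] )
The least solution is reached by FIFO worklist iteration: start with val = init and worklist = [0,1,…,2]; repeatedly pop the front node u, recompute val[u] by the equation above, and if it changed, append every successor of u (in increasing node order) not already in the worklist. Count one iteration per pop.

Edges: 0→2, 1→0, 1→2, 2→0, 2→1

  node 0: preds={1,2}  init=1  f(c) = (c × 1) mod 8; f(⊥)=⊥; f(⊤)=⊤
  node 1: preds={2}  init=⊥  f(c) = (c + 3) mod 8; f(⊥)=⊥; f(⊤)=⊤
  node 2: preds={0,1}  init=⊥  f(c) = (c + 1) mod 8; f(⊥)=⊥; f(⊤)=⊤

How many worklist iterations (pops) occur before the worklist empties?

Iteration log — 10 steps:
  step 1. node 0  ⊔preds=⊥  new=1  stable
  step 2. node 1  ⊔preds=⊥  new=⊥  stable
  step 3. node 2  ⊔preds=1  new=2  old=⊥  +wl: 0,1
  step 4. node 0  ⊔preds=2  new=⊤  old=1  +wl: 2
  step 5. node 1  ⊔preds=2  new=5  old=⊥  +wl: 0
  step 6. node 2  ⊔preds=⊤  new=⊤  old=2  +wl: 1
  step 7. node 0  ⊔preds=⊤  new=⊤  stable
  step 8. node 1  ⊔preds=⊤  new=⊤  old=5  +wl: 0,2
  step 9. node 0  ⊔preds=⊤  new=⊤  stable
  step 10. node 2  ⊔preds=⊤  new=⊤  stable

Least fixpoint reached:
  node 0: ⊤
  node 1: ⊤
  node 2: ⊤

10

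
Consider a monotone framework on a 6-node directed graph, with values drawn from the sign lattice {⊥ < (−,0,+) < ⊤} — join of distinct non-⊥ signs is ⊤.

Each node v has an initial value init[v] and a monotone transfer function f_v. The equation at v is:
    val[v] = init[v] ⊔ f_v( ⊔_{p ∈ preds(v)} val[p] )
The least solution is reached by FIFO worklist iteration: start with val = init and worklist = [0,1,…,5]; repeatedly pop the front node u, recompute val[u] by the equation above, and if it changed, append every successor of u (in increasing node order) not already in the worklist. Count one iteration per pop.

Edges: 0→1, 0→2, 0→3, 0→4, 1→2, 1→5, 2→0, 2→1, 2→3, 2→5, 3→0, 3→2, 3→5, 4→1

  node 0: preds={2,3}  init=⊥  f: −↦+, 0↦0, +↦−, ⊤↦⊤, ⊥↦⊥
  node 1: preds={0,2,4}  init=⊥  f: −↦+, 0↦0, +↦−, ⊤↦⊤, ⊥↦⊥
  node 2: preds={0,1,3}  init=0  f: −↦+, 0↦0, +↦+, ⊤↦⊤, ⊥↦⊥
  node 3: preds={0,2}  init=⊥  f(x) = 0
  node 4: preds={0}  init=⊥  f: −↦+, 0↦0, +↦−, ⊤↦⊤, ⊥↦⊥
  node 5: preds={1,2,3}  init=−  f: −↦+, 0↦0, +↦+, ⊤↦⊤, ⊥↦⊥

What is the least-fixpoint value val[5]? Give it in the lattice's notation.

Iteration log — 9 steps:
  step 1. node 0  ⊔preds=0  new=0  old=⊥  +wl: 
  step 2. node 1  ⊔preds=0  new=0  old=⊥  +wl: 
  step 3. node 2  ⊔preds=0  new=0  stable
  step 4. node 3  ⊔preds=0  new=0  old=⊥  +wl: 0,2
  step 5. node 4  ⊔preds=0  new=0  old=⊥  +wl: 1
  step 6. node 5  ⊔preds=0  new=⊤  old=−  +wl: 
  step 7. node 0  ⊔preds=0  new=0  stable
  step 8. node 2  ⊔preds=0  new=0  stable
  step 9. node 1  ⊔preds=0  new=0  stable

Least fixpoint reached:
  node 0: 0
  node 1: 0
  node 2: 0
  node 3: 0
  node 4: 0
  node 5: ⊤

⊤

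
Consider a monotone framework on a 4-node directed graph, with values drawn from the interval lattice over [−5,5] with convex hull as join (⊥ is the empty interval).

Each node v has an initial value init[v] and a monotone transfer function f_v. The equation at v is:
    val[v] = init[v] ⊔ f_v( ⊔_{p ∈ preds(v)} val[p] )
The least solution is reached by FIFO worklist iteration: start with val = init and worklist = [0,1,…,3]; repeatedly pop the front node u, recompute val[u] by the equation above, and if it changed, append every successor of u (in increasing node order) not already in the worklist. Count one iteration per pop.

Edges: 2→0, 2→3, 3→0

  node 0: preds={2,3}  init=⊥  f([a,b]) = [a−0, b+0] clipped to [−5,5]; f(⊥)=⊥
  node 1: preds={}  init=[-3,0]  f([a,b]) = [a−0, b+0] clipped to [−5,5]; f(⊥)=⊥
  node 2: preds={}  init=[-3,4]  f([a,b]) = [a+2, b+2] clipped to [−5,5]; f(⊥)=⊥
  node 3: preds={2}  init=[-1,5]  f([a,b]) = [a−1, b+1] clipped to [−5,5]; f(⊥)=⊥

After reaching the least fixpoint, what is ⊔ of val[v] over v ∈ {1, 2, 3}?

[-4,5]

Worklist (5 pops):
  #1 pop 0: in=[-3,5] → [-3,5] (was ⊥); enqueue []
  #2 pop 1: in=⊥ → [-3,0] (no change)
  #3 pop 2: in=⊥ → [-3,4] (no change)
  #4 pop 3: in=[-3,4] → [-4,5] (was [-1,5]); enqueue [0]
  #5 pop 0: in=[-4,5] → [-4,5] (was [-3,5]); enqueue []

Fixpoint:
  val[0] = [-4,5]
  val[1] = [-3,0]
  val[2] = [-3,4]
  val[3] = [-4,5]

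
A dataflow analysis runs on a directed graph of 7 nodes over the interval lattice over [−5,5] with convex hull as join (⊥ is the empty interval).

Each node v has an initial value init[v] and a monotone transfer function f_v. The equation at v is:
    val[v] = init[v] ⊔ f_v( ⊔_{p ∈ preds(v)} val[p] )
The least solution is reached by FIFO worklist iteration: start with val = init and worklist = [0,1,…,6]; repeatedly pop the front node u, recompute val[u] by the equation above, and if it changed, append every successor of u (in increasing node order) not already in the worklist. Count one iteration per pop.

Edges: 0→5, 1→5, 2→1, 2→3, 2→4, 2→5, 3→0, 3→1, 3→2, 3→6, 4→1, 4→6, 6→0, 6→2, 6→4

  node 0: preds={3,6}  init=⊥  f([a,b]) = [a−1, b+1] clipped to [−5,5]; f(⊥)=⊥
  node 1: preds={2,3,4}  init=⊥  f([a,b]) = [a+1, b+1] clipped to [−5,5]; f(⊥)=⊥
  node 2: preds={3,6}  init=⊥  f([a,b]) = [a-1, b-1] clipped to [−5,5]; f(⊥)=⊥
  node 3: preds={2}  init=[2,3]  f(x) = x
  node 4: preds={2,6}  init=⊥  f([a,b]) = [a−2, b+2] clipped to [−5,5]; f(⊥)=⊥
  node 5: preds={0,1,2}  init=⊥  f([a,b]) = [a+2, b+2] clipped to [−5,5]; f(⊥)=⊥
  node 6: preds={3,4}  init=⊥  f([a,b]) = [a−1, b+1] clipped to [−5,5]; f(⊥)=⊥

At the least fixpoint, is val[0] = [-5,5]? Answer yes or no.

yes

Worklist (27 pops):
  #1 pop 0: in=[2,3] → [1,4] (was ⊥); enqueue []
  #2 pop 1: in=[2,3] → [3,4] (was ⊥); enqueue []
  #3 pop 2: in=[2,3] → [1,2] (was ⊥); enqueue [1]
  #4 pop 3: in=[1,2] → [1,3] (was [2,3]); enqueue [0,2]
  #5 pop 4: in=[1,2] → [-1,4] (was ⊥); enqueue []
  #6 pop 5: in=[1,4] → [3,5] (was ⊥); enqueue []
  #7 pop 6: in=[-1,4] → [-2,5] (was ⊥); enqueue [4]
  #8 pop 1: in=[-1,4] → [0,5] (was [3,4]); enqueue [5]
  #9 pop 0: in=[-2,5] → [-3,5] (was [1,4]); enqueue []
  #10 pop 2: in=[-2,5] → [-3,4] (was [1,2]); enqueue [1,3]
  #11 pop 4: in=[-3,5] → [-5,5] (was [-1,4]); enqueue [6]
  #12 pop 5: in=[-3,5] → [-1,5] (was [3,5]); enqueue []
  #13 pop 1: in=[-5,5] → [-4,5] (was [0,5]); enqueue [5]
  #14 pop 3: in=[-3,4] → [-3,4] (was [1,3]); enqueue [0,1,2]
  #15 pop 6: in=[-5,5] → [-5,5] (was [-2,5]); enqueue [4]
  #16 pop 5: in=[-4,5] → [-2,5] (was [-1,5]); enqueue []
  #17 pop 0: in=[-5,5] → [-5,5] (was [-3,5]); enqueue [5]
  #18 pop 1: in=[-5,5] → [-4,5] (no change)
  #19 pop 2: in=[-5,5] → [-5,4] (was [-3,4]); enqueue [1,3]
  #20 pop 4: in=[-5,5] → [-5,5] (no change)
  #21 pop 5: in=[-5,5] → [-3,5] (was [-2,5]); enqueue []
  #22 pop 1: in=[-5,5] → [-4,5] (no change)
  #23 pop 3: in=[-5,4] → [-5,4] (was [-3,4]); enqueue [0,1,2,6]
  #24 pop 0: in=[-5,5] → [-5,5] (no change)
  #25 pop 1: in=[-5,5] → [-4,5] (no change)
  #26 pop 2: in=[-5,5] → [-5,4] (no change)
  #27 pop 6: in=[-5,5] → [-5,5] (no change)

Fixpoint:
  val[0] = [-5,5]
  val[1] = [-4,5]
  val[2] = [-5,4]
  val[3] = [-5,4]
  val[4] = [-5,5]
  val[5] = [-3,5]
  val[6] = [-5,5]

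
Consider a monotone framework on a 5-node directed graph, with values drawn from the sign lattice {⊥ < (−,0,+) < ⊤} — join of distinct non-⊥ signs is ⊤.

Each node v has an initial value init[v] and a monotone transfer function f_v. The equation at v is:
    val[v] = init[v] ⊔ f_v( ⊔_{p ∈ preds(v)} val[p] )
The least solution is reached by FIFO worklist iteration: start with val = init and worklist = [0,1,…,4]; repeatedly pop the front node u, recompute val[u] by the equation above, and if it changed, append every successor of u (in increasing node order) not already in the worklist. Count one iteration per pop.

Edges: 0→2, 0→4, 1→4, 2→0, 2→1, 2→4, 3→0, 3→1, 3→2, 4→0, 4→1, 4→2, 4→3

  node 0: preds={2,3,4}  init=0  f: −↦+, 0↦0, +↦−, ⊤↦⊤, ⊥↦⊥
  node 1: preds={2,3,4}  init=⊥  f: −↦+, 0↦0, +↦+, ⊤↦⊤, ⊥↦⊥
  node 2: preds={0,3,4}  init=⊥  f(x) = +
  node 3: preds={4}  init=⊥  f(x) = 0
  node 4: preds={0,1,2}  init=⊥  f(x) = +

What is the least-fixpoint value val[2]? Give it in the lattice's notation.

Iteration log — 10 steps:
  step 1. node 0  ⊔preds=⊥  new=0  stable
  step 2. node 1  ⊔preds=⊥  new=⊥  stable
  step 3. node 2  ⊔preds=0  new=+  old=⊥  +wl: 0,1
  step 4. node 3  ⊔preds=⊥  new=0  old=⊥  +wl: 2
  step 5. node 4  ⊔preds=⊤  new=+  old=⊥  +wl: 3
  step 6. node 0  ⊔preds=⊤  new=⊤  old=0  +wl: 4
  step 7. node 1  ⊔preds=⊤  new=⊤  old=⊥  +wl: 
  step 8. node 2  ⊔preds=⊤  new=+  stable
  step 9. node 3  ⊔preds=+  new=0  stable
  step 10. node 4  ⊔preds=⊤  new=+  stable

Least fixpoint reached:
  node 0: ⊤
  node 1: ⊤
  node 2: +
  node 3: 0
  node 4: +

+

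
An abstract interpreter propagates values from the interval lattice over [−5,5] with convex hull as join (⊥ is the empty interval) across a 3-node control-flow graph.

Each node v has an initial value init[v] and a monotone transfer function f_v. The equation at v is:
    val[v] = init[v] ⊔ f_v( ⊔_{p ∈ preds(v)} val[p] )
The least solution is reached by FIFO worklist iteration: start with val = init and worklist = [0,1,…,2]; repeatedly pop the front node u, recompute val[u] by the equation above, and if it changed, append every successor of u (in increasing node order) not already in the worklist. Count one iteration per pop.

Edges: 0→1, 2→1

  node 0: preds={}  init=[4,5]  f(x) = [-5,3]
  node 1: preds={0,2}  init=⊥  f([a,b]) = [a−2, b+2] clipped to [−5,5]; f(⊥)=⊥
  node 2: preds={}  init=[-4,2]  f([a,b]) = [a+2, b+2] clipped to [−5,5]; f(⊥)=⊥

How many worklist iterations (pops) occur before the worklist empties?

3

Trace (3 dequeues):
  [1] u=0 | in ⊥ | out [-5,5] | prev [4,5] | push {}
  [2] u=1 | in [-5,5] | out [-5,5] | prev ⊥ | push {}
  [3] u=2 | in ⊥ | out [-4,2] | ==

Converged values:
  [0] [-5,5]
  [1] [-5,5]
  [2] [-4,2]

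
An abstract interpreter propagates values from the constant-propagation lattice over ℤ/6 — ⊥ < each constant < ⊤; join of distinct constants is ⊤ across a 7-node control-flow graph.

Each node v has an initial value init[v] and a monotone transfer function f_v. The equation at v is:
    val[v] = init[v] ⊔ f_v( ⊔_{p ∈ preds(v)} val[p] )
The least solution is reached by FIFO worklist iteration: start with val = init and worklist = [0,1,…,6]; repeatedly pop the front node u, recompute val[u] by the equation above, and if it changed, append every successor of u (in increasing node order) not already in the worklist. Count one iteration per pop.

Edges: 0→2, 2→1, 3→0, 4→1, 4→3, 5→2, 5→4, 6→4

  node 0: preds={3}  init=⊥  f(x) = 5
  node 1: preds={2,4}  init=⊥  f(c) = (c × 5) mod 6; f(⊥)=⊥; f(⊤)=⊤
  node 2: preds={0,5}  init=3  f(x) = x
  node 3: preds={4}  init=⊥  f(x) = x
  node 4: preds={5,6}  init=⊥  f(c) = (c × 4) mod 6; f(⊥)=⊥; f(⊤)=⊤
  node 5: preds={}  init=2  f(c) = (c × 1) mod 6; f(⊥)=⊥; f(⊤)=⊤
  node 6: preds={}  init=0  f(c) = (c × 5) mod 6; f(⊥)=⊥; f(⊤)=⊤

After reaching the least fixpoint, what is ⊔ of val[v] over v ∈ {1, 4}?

Iteration log — 10 steps:
  step 1. node 0  ⊔preds=⊥  new=5  old=⊥  +wl: 
  step 2. node 1  ⊔preds=3  new=3  old=⊥  +wl: 
  step 3. node 2  ⊔preds=⊤  new=⊤  old=3  +wl: 1
  step 4. node 3  ⊔preds=⊥  new=⊥  stable
  step 5. node 4  ⊔preds=⊤  new=⊤  old=⊥  +wl: 3
  step 6. node 5  ⊔preds=⊥  new=2  stable
  step 7. node 6  ⊔preds=⊥  new=0  stable
  step 8. node 1  ⊔preds=⊤  new=⊤  old=3  +wl: 
  step 9. node 3  ⊔preds=⊤  new=⊤  old=⊥  +wl: 0
  step 10. node 0  ⊔preds=⊤  new=5  stable

Least fixpoint reached:
  node 0: 5
  node 1: ⊤
  node 2: ⊤
  node 3: ⊤
  node 4: ⊤
  node 5: 2
  node 6: 0

⊤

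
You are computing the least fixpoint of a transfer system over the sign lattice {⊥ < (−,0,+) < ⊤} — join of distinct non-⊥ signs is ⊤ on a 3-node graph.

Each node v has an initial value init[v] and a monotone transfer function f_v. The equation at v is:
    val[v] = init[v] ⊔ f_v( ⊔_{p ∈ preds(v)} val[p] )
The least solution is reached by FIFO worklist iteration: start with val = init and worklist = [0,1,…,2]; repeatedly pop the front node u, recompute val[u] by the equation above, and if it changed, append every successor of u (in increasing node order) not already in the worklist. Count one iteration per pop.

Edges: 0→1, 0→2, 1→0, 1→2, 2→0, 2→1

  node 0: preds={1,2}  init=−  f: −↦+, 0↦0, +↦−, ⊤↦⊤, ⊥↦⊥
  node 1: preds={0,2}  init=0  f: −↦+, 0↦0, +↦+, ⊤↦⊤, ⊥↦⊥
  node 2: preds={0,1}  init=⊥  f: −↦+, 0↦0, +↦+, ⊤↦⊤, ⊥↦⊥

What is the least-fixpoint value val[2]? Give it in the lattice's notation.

⊤

Iteration log — 5 steps:
  step 1. node 0  ⊔preds=0  new=⊤  old=−  +wl: 
  step 2. node 1  ⊔preds=⊤  new=⊤  old=0  +wl: 0
  step 3. node 2  ⊔preds=⊤  new=⊤  old=⊥  +wl: 1
  step 4. node 0  ⊔preds=⊤  new=⊤  stable
  step 5. node 1  ⊔preds=⊤  new=⊤  stable

Least fixpoint reached:
  node 0: ⊤
  node 1: ⊤
  node 2: ⊤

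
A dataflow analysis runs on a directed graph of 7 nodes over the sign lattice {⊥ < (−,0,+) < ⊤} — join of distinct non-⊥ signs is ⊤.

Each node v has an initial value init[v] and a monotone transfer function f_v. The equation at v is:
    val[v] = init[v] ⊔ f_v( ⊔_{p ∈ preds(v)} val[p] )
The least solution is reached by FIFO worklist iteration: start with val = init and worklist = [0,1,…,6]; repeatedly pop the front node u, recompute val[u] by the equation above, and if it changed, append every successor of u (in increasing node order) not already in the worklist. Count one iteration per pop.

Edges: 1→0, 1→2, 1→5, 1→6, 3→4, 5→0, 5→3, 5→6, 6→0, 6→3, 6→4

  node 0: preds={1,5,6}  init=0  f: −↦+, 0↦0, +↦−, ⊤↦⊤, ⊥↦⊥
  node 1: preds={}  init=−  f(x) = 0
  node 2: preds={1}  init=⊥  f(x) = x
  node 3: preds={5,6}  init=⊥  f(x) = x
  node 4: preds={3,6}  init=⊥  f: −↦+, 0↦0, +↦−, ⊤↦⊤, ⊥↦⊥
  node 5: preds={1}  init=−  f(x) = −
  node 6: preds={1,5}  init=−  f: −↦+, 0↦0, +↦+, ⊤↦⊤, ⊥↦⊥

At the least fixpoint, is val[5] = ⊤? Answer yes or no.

no

Trace (10 dequeues):
  [1] u=0 | in − | out ⊤ | prev 0 | push {}
  [2] u=1 | in ⊥ | out ⊤ | prev − | push {0}
  [3] u=2 | in ⊤ | out ⊤ | prev ⊥ | push {}
  [4] u=3 | in − | out − | prev ⊥ | push {}
  [5] u=4 | in − | out + | prev ⊥ | push {}
  [6] u=5 | in ⊤ | out − | ==
  [7] u=6 | in ⊤ | out ⊤ | prev − | push {3,4}
  [8] u=0 | in ⊤ | out ⊤ | ==
  [9] u=3 | in ⊤ | out ⊤ | prev − | push {}
  [10] u=4 | in ⊤ | out ⊤ | prev + | push {}

Converged values:
  [0] ⊤
  [1] ⊤
  [2] ⊤
  [3] ⊤
  [4] ⊤
  [5] −
  [6] ⊤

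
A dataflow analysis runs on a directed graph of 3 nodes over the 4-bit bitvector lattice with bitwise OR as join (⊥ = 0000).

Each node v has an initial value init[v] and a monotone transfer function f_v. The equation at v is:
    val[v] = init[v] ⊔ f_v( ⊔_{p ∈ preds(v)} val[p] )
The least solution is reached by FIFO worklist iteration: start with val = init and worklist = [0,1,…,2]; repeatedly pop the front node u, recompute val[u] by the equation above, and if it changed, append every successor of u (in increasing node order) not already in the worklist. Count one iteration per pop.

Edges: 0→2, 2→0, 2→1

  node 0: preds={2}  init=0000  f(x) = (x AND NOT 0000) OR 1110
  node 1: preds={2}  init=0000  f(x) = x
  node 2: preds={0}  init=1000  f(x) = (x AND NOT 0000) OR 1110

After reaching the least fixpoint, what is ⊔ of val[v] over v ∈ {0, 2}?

1110

Trace (5 dequeues):
  [1] u=0 | in 1000 | out 1110 | prev 0000 | push {}
  [2] u=1 | in 1000 | out 1000 | prev 0000 | push {}
  [3] u=2 | in 1110 | out 1110 | prev 1000 | push {0,1}
  [4] u=0 | in 1110 | out 1110 | ==
  [5] u=1 | in 1110 | out 1110 | prev 1000 | push {}

Converged values:
  [0] 1110
  [1] 1110
  [2] 1110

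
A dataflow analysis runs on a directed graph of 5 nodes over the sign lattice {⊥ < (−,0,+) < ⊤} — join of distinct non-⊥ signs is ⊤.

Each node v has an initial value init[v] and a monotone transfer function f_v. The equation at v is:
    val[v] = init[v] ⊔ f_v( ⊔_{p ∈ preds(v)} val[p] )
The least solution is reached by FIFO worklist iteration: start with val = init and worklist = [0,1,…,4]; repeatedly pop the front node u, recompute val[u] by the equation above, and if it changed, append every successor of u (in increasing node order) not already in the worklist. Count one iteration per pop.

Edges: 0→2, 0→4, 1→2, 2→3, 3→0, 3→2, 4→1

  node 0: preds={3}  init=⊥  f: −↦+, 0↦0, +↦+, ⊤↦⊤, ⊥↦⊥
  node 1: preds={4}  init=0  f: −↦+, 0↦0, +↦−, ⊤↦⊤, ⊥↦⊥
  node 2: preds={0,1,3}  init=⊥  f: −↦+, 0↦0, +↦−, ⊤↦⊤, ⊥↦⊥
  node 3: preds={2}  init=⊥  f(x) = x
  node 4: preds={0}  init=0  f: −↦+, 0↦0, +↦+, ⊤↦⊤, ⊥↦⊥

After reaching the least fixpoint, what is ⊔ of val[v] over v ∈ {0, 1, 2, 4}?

0

Trace (8 dequeues):
  [1] u=0 | in ⊥ | out ⊥ | ==
  [2] u=1 | in 0 | out 0 | ==
  [3] u=2 | in 0 | out 0 | prev ⊥ | push {}
  [4] u=3 | in 0 | out 0 | prev ⊥ | push {0,2}
  [5] u=4 | in ⊥ | out 0 | ==
  [6] u=0 | in 0 | out 0 | prev ⊥ | push {4}
  [7] u=2 | in 0 | out 0 | ==
  [8] u=4 | in 0 | out 0 | ==

Converged values:
  [0] 0
  [1] 0
  [2] 0
  [3] 0
  [4] 0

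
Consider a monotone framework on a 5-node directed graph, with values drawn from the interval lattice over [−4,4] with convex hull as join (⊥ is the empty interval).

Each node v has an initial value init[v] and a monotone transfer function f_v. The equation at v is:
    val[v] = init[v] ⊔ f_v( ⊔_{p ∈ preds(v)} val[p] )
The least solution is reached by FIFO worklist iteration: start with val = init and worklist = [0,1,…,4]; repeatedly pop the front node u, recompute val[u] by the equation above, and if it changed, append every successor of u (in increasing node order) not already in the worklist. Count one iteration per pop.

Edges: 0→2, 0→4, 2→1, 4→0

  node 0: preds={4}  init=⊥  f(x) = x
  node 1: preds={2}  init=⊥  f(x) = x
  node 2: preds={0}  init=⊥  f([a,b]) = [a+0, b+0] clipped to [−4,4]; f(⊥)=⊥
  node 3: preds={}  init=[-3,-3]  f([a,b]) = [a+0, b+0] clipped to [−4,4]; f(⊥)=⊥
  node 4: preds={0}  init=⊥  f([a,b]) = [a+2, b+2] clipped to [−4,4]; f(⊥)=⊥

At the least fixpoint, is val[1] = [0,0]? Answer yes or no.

no

Worklist (5 pops):
  #1 pop 0: in=⊥ → ⊥ (no change)
  #2 pop 1: in=⊥ → ⊥ (no change)
  #3 pop 2: in=⊥ → ⊥ (no change)
  #4 pop 3: in=⊥ → [-3,-3] (no change)
  #5 pop 4: in=⊥ → ⊥ (no change)

Fixpoint:
  val[0] = ⊥
  val[1] = ⊥
  val[2] = ⊥
  val[3] = [-3,-3]
  val[4] = ⊥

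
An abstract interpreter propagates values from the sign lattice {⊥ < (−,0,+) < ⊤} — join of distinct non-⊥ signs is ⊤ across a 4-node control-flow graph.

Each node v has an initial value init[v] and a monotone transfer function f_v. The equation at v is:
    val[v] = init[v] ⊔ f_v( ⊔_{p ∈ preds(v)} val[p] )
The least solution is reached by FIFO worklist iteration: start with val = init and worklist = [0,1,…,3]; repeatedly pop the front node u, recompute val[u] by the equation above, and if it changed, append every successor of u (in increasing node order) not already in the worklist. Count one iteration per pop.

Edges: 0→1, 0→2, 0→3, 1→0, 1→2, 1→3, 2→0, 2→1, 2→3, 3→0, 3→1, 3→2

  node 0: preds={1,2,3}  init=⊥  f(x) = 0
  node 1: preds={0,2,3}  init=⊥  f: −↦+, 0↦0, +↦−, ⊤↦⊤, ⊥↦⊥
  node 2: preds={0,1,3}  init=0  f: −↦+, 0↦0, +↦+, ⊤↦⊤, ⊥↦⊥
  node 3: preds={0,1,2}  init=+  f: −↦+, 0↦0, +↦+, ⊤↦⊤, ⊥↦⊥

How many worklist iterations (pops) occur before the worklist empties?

7

Worklist (7 pops):
  #1 pop 0: in=⊤ → 0 (was ⊥); enqueue []
  #2 pop 1: in=⊤ → ⊤ (was ⊥); enqueue [0]
  #3 pop 2: in=⊤ → ⊤ (was 0); enqueue [1]
  #4 pop 3: in=⊤ → ⊤ (was +); enqueue [2]
  #5 pop 0: in=⊤ → 0 (no change)
  #6 pop 1: in=⊤ → ⊤ (no change)
  #7 pop 2: in=⊤ → ⊤ (no change)

Fixpoint:
  val[0] = 0
  val[1] = ⊤
  val[2] = ⊤
  val[3] = ⊤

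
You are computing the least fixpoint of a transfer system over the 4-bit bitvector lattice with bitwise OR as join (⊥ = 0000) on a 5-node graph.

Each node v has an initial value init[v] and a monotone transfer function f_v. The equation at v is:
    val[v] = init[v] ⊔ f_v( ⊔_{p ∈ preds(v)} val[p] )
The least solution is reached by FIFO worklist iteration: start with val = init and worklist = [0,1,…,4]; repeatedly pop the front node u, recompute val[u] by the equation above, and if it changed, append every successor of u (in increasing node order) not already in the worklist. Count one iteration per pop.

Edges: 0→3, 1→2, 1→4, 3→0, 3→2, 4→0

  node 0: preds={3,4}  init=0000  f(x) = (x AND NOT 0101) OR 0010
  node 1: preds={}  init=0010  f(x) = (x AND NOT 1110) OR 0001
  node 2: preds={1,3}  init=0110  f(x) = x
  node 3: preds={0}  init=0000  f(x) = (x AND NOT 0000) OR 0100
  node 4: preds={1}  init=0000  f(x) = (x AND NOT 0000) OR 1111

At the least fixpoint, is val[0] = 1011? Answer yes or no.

no

Iteration log — 10 steps:
  step 1. node 0  ⊔preds=0000  new=0010  old=0000  +wl: 
  step 2. node 1  ⊔preds=0000  new=0011  old=0010  +wl: 
  step 3. node 2  ⊔preds=0011  new=0111  old=0110  +wl: 
  step 4. node 3  ⊔preds=0010  new=0110  old=0000  +wl: 0,2
  step 5. node 4  ⊔preds=0011  new=1111  old=0000  +wl: 
  step 6. node 0  ⊔preds=1111  new=1010  old=0010  +wl: 3
  step 7. node 2  ⊔preds=0111  new=0111  stable
  step 8. node 3  ⊔preds=1010  new=1110  old=0110  +wl: 0,2
  step 9. node 0  ⊔preds=1111  new=1010  stable
  step 10. node 2  ⊔preds=1111  new=1111  old=0111  +wl: 

Least fixpoint reached:
  node 0: 1010
  node 1: 0011
  node 2: 1111
  node 3: 1110
  node 4: 1111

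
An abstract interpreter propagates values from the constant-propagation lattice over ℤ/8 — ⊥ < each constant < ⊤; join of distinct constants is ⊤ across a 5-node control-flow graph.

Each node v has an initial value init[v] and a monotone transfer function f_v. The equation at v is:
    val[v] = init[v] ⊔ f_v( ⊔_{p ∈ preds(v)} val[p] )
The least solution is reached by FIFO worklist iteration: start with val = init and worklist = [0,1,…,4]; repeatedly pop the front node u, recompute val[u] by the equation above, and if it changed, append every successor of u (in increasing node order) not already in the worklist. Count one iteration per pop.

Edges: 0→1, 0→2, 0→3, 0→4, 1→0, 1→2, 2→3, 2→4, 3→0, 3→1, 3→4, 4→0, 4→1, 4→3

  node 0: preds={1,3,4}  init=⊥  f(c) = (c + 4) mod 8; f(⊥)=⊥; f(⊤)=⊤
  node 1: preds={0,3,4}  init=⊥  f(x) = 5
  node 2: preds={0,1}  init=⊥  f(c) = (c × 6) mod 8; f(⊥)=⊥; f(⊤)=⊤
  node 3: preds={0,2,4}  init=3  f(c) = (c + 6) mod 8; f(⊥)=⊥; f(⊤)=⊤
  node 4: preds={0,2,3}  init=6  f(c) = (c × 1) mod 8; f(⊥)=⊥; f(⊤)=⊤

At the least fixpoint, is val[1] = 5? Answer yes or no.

Worklist (8 pops):
  #1 pop 0: in=⊤ → ⊤ (was ⊥); enqueue []
  #2 pop 1: in=⊤ → 5 (was ⊥); enqueue [0]
  #3 pop 2: in=⊤ → ⊤ (was ⊥); enqueue []
  #4 pop 3: in=⊤ → ⊤ (was 3); enqueue [1]
  #5 pop 4: in=⊤ → ⊤ (was 6); enqueue [3]
  #6 pop 0: in=⊤ → ⊤ (no change)
  #7 pop 1: in=⊤ → 5 (no change)
  #8 pop 3: in=⊤ → ⊤ (no change)

Fixpoint:
  val[0] = ⊤
  val[1] = 5
  val[2] = ⊤
  val[3] = ⊤
  val[4] = ⊤

yes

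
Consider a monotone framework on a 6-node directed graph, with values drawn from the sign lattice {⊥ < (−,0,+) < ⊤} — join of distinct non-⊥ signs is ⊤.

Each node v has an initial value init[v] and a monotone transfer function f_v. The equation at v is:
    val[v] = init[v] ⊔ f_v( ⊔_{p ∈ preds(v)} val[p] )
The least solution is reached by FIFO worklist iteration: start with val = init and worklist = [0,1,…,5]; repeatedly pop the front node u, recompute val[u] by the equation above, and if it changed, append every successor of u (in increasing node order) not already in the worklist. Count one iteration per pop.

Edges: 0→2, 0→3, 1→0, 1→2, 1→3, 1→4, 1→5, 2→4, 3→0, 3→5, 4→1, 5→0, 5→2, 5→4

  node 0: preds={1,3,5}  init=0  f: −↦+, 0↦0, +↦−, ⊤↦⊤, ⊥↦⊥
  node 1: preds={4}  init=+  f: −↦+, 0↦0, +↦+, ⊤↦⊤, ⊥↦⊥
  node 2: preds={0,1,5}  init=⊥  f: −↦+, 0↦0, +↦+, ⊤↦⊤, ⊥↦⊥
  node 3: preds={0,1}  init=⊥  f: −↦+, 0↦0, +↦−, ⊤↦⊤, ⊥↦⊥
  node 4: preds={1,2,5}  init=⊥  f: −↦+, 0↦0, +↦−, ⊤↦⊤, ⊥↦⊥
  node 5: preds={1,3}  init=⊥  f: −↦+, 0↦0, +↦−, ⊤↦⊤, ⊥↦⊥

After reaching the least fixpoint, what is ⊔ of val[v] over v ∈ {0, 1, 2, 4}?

⊤

Worklist (13 pops):
  #1 pop 0: in=+ → ⊤ (was 0); enqueue []
  #2 pop 1: in=⊥ → + (no change)
  #3 pop 2: in=⊤ → ⊤ (was ⊥); enqueue []
  #4 pop 3: in=⊤ → ⊤ (was ⊥); enqueue [0]
  #5 pop 4: in=⊤ → ⊤ (was ⊥); enqueue [1]
  #6 pop 5: in=⊤ → ⊤ (was ⊥); enqueue [2,4]
  #7 pop 0: in=⊤ → ⊤ (no change)
  #8 pop 1: in=⊤ → ⊤ (was +); enqueue [0,3,5]
  #9 pop 2: in=⊤ → ⊤ (no change)
  #10 pop 4: in=⊤ → ⊤ (no change)
  #11 pop 0: in=⊤ → ⊤ (no change)
  #12 pop 3: in=⊤ → ⊤ (no change)
  #13 pop 5: in=⊤ → ⊤ (no change)

Fixpoint:
  val[0] = ⊤
  val[1] = ⊤
  val[2] = ⊤
  val[3] = ⊤
  val[4] = ⊤
  val[5] = ⊤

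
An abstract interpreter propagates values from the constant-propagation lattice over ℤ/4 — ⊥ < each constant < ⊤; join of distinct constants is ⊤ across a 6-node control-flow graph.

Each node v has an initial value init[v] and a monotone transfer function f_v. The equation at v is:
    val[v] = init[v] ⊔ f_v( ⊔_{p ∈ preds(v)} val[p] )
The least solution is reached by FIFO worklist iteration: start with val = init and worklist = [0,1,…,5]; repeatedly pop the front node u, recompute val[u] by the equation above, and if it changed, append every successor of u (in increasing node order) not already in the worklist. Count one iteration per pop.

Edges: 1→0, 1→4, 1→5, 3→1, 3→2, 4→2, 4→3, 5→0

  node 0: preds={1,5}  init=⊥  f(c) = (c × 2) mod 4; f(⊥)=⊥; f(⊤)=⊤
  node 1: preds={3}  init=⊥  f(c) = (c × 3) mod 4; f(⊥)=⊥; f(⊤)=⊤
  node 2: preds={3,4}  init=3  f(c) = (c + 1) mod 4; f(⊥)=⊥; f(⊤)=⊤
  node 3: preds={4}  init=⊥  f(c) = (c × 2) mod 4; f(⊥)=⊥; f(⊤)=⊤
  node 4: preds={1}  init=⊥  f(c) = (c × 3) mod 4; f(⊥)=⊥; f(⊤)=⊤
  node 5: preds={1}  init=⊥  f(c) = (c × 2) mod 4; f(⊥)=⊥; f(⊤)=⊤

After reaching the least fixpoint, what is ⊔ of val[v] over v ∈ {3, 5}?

⊥

Trace (6 dequeues):
  [1] u=0 | in ⊥ | out ⊥ | ==
  [2] u=1 | in ⊥ | out ⊥ | ==
  [3] u=2 | in ⊥ | out 3 | ==
  [4] u=3 | in ⊥ | out ⊥ | ==
  [5] u=4 | in ⊥ | out ⊥ | ==
  [6] u=5 | in ⊥ | out ⊥ | ==

Converged values:
  [0] ⊥
  [1] ⊥
  [2] 3
  [3] ⊥
  [4] ⊥
  [5] ⊥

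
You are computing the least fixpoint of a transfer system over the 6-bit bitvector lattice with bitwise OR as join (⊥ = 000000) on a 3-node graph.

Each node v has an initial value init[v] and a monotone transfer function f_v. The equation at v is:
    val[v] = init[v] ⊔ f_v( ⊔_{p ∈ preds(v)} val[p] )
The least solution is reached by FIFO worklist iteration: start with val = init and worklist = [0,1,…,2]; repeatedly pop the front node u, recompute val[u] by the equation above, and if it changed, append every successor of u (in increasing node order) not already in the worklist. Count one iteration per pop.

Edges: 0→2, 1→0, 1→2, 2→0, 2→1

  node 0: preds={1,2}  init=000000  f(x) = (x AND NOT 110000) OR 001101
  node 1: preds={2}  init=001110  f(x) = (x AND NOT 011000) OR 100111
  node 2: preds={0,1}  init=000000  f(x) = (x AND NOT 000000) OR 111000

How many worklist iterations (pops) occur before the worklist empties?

Trace (5 dequeues):
  [1] u=0 | in 001110 | out 001111 | prev 000000 | push {}
  [2] u=1 | in 000000 | out 101111 | prev 001110 | push {0}
  [3] u=2 | in 101111 | out 111111 | prev 000000 | push {1}
  [4] u=0 | in 111111 | out 001111 | ==
  [5] u=1 | in 111111 | out 101111 | ==

Converged values:
  [0] 001111
  [1] 101111
  [2] 111111

5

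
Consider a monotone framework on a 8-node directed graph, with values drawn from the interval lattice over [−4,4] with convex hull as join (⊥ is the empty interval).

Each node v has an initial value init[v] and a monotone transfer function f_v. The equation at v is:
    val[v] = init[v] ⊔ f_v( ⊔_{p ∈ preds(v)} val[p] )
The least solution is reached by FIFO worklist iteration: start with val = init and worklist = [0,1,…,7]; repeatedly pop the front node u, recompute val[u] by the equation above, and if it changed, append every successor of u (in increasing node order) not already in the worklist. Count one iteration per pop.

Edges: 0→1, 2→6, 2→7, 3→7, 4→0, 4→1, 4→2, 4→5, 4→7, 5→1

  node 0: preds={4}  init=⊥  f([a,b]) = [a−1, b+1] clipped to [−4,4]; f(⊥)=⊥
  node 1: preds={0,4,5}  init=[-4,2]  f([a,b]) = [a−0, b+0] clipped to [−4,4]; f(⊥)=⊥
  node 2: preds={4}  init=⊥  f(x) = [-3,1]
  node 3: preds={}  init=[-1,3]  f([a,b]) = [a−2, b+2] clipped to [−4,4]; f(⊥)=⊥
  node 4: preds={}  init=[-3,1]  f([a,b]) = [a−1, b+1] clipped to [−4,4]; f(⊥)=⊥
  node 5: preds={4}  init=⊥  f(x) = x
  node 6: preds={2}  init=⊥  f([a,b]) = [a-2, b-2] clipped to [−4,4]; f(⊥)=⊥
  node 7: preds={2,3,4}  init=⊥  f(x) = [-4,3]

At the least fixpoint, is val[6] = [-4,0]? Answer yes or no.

no

Iteration log — 9 steps:
  step 1. node 0  ⊔preds=[-3,1]  new=[-4,2]  old=⊥  +wl: 
  step 2. node 1  ⊔preds=[-4,2]  new=[-4,2]  stable
  step 3. node 2  ⊔preds=[-3,1]  new=[-3,1]  old=⊥  +wl: 
  step 4. node 3  ⊔preds=⊥  new=[-1,3]  stable
  step 5. node 4  ⊔preds=⊥  new=[-3,1]  stable
  step 6. node 5  ⊔preds=[-3,1]  new=[-3,1]  old=⊥  +wl: 1
  step 7. node 6  ⊔preds=[-3,1]  new=[-4,-1]  old=⊥  +wl: 
  step 8. node 7  ⊔preds=[-3,3]  new=[-4,3]  old=⊥  +wl: 
  step 9. node 1  ⊔preds=[-4,2]  new=[-4,2]  stable

Least fixpoint reached:
  node 0: [-4,2]
  node 1: [-4,2]
  node 2: [-3,1]
  node 3: [-1,3]
  node 4: [-3,1]
  node 5: [-3,1]
  node 6: [-4,-1]
  node 7: [-4,3]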